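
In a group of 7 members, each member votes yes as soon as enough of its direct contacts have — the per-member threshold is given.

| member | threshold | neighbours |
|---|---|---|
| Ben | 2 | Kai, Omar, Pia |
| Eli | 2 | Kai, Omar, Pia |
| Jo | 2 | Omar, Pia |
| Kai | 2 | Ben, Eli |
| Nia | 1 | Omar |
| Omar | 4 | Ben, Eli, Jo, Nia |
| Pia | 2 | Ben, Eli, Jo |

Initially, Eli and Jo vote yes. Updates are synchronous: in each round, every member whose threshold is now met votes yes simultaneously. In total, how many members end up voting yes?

Round 1 — Eli, Jo vote yes (initial).
Round 2 — checking thresholds:
  Kai: 1 of 2 neighbours < 2, holds.
  Omar: 2 of 4 neighbours < 4, holds.
  Pia: 2 of 3 neighbours ≥ 2, votes yes.
Round 3 — no new yes votes; cascade stops.

3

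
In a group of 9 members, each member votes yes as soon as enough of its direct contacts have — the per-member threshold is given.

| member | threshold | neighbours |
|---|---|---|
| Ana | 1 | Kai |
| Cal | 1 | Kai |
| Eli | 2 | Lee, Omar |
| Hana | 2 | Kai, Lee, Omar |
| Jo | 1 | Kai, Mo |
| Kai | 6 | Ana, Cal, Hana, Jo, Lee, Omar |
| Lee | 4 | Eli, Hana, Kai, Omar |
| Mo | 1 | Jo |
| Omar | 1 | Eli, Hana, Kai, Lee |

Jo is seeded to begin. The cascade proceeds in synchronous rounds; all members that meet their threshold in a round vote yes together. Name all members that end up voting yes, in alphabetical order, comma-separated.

Round 1 — Jo votes yes (initial).
Round 2 — checking thresholds:
  Kai: 1 of 6 neighbours < 6, below threshold.
  Mo: 1 of 1 neighbours ≥ 1, votes yes.
Round 3 — no new yes votes; cascade stops.

Jo, Mo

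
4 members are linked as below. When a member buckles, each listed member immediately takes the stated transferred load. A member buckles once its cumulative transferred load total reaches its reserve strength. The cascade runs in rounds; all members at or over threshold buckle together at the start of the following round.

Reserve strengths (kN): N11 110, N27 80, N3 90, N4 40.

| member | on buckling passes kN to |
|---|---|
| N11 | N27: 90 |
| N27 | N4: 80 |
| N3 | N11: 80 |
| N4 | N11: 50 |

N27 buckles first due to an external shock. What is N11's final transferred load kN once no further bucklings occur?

Round 1 — N27 buckles (initial).
  N4: +80 → 80 ≥ 40
Round 2 — N4 buckles.
  N11: +50 → 50 < 110
No further bucklings.

50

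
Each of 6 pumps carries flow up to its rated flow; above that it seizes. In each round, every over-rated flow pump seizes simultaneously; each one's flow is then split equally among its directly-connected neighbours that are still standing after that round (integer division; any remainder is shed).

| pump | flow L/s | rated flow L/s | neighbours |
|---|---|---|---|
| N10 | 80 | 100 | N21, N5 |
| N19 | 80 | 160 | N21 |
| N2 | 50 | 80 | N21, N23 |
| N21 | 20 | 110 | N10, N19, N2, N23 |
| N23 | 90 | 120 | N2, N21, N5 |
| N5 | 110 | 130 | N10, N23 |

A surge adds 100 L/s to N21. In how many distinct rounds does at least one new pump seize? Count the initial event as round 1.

5

Round 1 — N21 at 120 > 110. N21 seizes.
  N21 sheds 120 L/s to N10, N19, N2, N23: 30 each.
    N10: 80+30 = 110 > 100
    N19: 80+30 = 110 ≤ 160
    N2: 50+30 = 80 ≤ 80
    N23: 90+30 = 120 ≤ 120
Round 2 — N10 seizes.
  N10 sheds 110 L/s to N5: 110 each.
    N5: 110+110 = 220 > 130
Round 3 — N5 seizes.
  N5 sheds 220 L/s to N23: 220 each.
    N23: 120+220 = 340 > 120
Round 4 — N23 seizes.
  N23 sheds 340 L/s to N2: 340 each.
    N2: 80+340 = 420 > 80
Round 5 — N2 seizes.
  N2 sheds 420 L/s: no online neighbours, lost.
No further seizures.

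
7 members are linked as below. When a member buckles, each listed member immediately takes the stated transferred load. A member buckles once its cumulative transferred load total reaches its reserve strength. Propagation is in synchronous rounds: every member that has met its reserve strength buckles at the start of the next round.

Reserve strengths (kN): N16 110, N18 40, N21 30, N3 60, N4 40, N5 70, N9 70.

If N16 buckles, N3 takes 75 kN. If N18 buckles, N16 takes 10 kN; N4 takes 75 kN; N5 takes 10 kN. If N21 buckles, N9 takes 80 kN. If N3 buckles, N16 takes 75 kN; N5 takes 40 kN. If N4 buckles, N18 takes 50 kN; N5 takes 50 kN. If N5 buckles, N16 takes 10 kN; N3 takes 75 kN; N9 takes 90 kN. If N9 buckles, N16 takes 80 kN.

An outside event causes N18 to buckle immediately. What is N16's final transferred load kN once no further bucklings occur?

Round 1 — N18 buckles (initial).
  N16: +10 → 10 < 110
  N4: +75 → 75 ≥ 40
  N5: +10 → 10 < 70
Round 2 — N4 buckles.
  N5: +50 → 60 < 70
No further bucklings.

10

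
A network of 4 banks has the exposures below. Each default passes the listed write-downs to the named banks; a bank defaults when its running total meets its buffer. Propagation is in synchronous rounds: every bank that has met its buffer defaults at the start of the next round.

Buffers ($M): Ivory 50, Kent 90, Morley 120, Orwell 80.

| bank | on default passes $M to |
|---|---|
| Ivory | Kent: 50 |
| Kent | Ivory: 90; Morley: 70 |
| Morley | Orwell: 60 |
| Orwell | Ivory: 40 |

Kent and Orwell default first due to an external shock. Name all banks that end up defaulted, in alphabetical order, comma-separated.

Ivory, Kent, Orwell

Round 1 — Kent, Orwell default (initial).
  Ivory: +90+40 → 130 ≥ 50
  Morley: +70 → 70 < 120
Round 2 — Ivory defaults.
No further defaults.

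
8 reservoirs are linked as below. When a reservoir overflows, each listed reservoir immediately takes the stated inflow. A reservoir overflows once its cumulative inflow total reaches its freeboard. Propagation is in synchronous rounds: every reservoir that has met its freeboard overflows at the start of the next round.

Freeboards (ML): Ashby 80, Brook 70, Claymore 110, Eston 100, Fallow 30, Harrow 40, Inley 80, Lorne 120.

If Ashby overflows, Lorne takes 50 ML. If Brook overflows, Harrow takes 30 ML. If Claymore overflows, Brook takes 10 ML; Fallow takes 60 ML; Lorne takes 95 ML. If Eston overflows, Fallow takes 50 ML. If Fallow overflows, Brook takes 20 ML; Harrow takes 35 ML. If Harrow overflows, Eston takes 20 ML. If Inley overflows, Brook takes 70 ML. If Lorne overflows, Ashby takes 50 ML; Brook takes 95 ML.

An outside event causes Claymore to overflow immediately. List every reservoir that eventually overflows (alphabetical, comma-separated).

Claymore, Fallow

Round 1 — Claymore overflows (initial).
  Brook: +10 → 10 < 70
  Fallow: +60 → 60 ≥ 30
  Lorne: +95 → 95 < 120
Round 2 — Fallow overflows.
  Brook: +20 → 30 < 70
  Harrow: +35 → 35 < 40
No further overflows.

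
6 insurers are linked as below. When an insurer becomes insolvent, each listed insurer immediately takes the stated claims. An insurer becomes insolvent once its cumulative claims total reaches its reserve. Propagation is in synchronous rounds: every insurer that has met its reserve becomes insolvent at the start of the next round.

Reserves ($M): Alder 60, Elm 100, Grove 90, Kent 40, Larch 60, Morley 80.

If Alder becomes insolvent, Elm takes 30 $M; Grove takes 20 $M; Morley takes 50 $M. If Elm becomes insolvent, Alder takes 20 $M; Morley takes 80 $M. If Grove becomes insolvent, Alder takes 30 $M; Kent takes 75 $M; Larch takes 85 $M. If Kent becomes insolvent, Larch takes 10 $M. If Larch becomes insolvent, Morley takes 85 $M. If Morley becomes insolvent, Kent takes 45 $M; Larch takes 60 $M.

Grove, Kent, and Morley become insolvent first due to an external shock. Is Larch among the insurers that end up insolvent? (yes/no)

yes

Round 1 — Grove, Kent, Morley become insolvent (initial).
  Alder: +30 → 30 < 60
  Larch: +85+10+60 → 155 ≥ 60
Round 2 — Larch becomes insolvent.
No further insolvencies.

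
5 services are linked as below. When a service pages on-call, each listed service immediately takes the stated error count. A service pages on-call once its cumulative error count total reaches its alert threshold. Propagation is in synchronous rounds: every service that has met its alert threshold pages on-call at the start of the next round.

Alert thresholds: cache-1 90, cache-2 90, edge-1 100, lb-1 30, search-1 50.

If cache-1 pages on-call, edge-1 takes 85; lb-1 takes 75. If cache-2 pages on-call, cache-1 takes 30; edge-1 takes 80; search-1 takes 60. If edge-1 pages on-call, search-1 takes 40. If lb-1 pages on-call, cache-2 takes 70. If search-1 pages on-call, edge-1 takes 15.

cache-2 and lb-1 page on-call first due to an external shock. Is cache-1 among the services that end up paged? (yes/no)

Round 1 — cache-2, lb-1 page on-call (initial).
  cache-1: +30 → 30 < 90
  edge-1: +80 → 80 < 100
  search-1: +60 → 60 ≥ 50
Round 2 — search-1 pages on-call.
  edge-1: +15 → 95 < 100
No further pages.

no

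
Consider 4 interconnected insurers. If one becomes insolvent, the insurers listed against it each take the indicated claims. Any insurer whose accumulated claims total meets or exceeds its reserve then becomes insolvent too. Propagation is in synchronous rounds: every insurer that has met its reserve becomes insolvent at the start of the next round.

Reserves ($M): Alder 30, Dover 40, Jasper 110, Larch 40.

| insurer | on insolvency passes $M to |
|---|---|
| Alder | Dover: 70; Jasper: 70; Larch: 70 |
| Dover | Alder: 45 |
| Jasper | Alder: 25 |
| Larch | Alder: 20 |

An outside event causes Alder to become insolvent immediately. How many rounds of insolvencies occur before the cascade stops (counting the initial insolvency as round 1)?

2

Round 1 — Alder becomes insolvent (initial).
  Dover: +70 → 70 ≥ 40
  Jasper: +70 → 70 < 110
  Larch: +70 → 70 ≥ 40
Round 2 — Dover, Larch become insolvent.
No further insolvencies.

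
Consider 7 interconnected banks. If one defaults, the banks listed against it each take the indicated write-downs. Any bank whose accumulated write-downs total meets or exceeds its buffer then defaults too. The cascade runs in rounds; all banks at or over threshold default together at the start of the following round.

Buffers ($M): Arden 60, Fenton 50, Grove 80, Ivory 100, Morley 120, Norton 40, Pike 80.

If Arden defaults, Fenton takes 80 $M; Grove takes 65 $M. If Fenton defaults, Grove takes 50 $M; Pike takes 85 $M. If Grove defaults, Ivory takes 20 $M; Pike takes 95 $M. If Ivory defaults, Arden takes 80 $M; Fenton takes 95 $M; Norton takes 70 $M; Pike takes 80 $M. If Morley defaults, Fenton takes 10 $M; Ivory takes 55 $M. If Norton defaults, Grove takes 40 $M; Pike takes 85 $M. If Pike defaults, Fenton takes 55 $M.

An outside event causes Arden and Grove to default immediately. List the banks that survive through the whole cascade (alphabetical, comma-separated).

Ivory, Morley, Norton

Round 1 — Arden, Grove default (initial).
  Fenton: +80 → 80 ≥ 50
  Ivory: +20 → 20 < 100
  Pike: +95 → 95 ≥ 80
Round 2 — Fenton, Pike default.
No further defaults.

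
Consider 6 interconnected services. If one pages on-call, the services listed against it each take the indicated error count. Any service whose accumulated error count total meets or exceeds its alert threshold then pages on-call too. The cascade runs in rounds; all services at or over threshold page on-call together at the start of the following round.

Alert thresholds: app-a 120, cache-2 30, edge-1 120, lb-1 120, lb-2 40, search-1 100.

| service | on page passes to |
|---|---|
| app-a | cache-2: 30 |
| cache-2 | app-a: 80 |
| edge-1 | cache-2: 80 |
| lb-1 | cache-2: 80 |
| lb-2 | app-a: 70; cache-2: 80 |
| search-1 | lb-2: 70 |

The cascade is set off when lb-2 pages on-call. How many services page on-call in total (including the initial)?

3

Round 1 — lb-2 pages on-call (initial).
  app-a: +70 → 70 < 120
  cache-2: +80 → 80 ≥ 30
Round 2 — cache-2 pages on-call.
  app-a: +80 → 150 ≥ 120
Round 3 — app-a pages on-call.
No further pages.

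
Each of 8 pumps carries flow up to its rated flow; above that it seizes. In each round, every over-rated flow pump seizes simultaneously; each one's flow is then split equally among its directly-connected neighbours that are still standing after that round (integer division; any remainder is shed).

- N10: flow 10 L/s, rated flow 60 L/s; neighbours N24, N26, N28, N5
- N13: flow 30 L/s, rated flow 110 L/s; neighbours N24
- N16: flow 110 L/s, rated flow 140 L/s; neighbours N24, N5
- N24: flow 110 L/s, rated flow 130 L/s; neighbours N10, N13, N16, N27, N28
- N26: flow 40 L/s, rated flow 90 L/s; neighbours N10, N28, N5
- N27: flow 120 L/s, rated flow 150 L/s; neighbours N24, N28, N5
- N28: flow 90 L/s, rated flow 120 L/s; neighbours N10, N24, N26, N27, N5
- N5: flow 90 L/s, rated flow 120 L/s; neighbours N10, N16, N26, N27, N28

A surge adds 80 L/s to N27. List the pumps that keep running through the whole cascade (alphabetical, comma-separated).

N13

Round 1 — N27 at 200 > 150. N27 seizes.
  N27 sheds 200 L/s to N24, N28, N5: 66 each (2 lost).
    N24: 110+66 = 176 > 130
    N28: 90+66 = 156 > 120
    N5: 90+66 = 156 > 120
Round 2 — N24, N28, N5 seize.
  N24 sheds 176 L/s to N10, N13, N16: 58 each (2 lost).
    N10: 10+58 = 68 > 60
    N13: 30+58 = 88 ≤ 110
    N16: 110+58 = 168 > 140
  N28 sheds 156 L/s to N10, N26: 78 each.
    N10: 68+78 = 146 > 60
    N26: 40+78 = 118 > 90
  N5 sheds 156 L/s to N10, N16, N26: 52 each.
    N10: 146+52 = 198 > 60
    N16: 168+52 = 220 > 140
    N26: 118+52 = 170 > 90
Round 3 — N10, N16, N26 seize.
  N10 sheds 198 L/s: no online neighbours, lost.
  N16 sheds 220 L/s: no online neighbours, lost.
  N26 sheds 170 L/s: no online neighbours, lost.
No further seizures.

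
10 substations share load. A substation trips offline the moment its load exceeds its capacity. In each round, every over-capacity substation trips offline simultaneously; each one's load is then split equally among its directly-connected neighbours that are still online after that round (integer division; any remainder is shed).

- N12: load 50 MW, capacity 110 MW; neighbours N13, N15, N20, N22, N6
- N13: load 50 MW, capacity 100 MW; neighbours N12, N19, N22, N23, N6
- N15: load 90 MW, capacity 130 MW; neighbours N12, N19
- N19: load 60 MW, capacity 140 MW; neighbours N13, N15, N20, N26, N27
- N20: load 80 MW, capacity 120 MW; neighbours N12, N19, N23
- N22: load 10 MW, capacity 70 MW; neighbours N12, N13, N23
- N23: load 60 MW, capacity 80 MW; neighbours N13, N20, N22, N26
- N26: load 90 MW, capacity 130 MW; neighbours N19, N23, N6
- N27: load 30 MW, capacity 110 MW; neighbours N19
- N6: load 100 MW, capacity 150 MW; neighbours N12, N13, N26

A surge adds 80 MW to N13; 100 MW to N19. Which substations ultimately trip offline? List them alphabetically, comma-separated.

N12, N13, N15, N19, N20, N22, N23, N26, N6

Round 1 — N13 at 130 > 100; N19 at 160 > 140. N13, N19 trip offline.
  N13 sheds 130 MW to N12, N22, N23, N6: 32 each (2 lost).
    N12: 50+32 = 82 ≤ 110
    N22: 10+32 = 42 ≤ 70
    N23: 60+32 = 92 > 80
    N6: 100+32 = 132 ≤ 150
  N19 sheds 160 MW to N15, N20, N26, N27: 40 each.
    N15: 90+40 = 130 ≤ 130
    N20: 80+40 = 120 ≤ 120
    N26: 90+40 = 130 ≤ 130
    N27: 30+40 = 70 ≤ 110
Round 2 — N23 trips offline.
  N23 sheds 92 MW to N20, N22, N26: 30 each (2 lost).
    N20: 120+30 = 150 > 120
    N22: 42+30 = 72 > 70
    N26: 130+30 = 160 > 130
Round 3 — N20, N22, N26 trip offline.
  N20 sheds 150 MW to N12: 150 each.
    N12: 82+150 = 232 > 110
  N22 sheds 72 MW to N12: 72 each.
    N12: 232+72 = 304 > 110
  N26 sheds 160 MW to N6: 160 each.
    N6: 132+160 = 292 > 150
Round 4 — N12, N6 trip offline.
  N12 sheds 304 MW to N15: 304 each.
    N15: 130+304 = 434 > 130
  N6 sheds 292 MW: no online neighbours, lost.
Round 5 — N15 trips offline.
  N15 sheds 434 MW: no online neighbours, lost.
No further trips.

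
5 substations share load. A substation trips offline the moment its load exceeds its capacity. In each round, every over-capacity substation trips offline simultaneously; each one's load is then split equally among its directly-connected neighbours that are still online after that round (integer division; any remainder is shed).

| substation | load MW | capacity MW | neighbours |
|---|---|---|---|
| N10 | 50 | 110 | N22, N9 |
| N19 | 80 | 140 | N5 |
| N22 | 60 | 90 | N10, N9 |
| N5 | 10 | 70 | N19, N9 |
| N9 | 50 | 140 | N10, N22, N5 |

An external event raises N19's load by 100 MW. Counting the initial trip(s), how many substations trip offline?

5

Round 1 — N19 at 180 > 140. N19 trips offline.
  N19 sheds 180 MW to N5: 180 each.
    N5: 10+180 = 190 > 70
Round 2 — N5 trips offline.
  N5 sheds 190 MW to N9: 190 each.
    N9: 50+190 = 240 > 140
Round 3 — N9 trips offline.
  N9 sheds 240 MW to N10, N22: 120 each.
    N10: 50+120 = 170 > 110
    N22: 60+120 = 180 > 90
Round 4 — N10, N22 trip offline.
  N10 sheds 170 MW: no online neighbours, lost.
  N22 sheds 180 MW: no online neighbours, lost.
No further trips.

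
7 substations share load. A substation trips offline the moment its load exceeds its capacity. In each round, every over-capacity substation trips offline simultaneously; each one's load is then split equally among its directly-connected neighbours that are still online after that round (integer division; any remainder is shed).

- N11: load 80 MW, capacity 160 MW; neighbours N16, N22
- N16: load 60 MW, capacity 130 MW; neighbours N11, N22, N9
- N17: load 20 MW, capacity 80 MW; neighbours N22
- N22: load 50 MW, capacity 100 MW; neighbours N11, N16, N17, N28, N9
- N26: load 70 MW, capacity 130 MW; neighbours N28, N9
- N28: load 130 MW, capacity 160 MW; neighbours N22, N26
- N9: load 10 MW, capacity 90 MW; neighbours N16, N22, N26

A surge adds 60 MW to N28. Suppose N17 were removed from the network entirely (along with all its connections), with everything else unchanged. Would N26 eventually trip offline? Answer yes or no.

With N17 removed:
Round 1 — N28 at 190 > 160. N28 trips offline.
  N28 sheds 190 MW to N22, N26: 95 each.
    N22: 50+95 = 145 > 100
    N26: 70+95 = 165 > 130
Round 2 — N22, N26 trip offline.
  N22 sheds 145 MW to N11, N16, N9: 48 each (1 lost).
    N11: 80+48 = 128 ≤ 160
    N16: 60+48 = 108 ≤ 130
    N9: 10+48 = 58 ≤ 90
  N26 sheds 165 MW to N9: 165 each.
    N9: 58+165 = 223 > 90
Round 3 — N9 trips offline.
  N9 sheds 223 MW to N16: 223 each.
    N16: 108+223 = 331 > 130
Round 4 — N16 trips offline.
  N16 sheds 331 MW to N11: 331 each.
    N11: 128+331 = 459 > 160
Round 5 — N11 trips offline.
  N11 sheds 459 MW: no online neighbours, lost.
No further trips.

yes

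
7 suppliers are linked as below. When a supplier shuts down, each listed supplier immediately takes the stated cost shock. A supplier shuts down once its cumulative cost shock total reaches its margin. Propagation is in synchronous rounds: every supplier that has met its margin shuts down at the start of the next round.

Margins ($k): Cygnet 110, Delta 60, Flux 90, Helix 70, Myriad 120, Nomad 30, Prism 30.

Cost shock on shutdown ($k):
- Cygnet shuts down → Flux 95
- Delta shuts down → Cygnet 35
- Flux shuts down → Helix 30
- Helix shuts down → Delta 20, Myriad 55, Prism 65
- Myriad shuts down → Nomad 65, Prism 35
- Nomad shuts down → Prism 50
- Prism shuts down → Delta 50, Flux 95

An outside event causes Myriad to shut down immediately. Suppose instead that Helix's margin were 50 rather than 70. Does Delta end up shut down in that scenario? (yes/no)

With Helix's margin at 50:
Round 1 — Myriad shuts down (initial).
  Nomad: +65 → 65 ≥ 30
  Prism: +35 → 35 ≥ 30
Round 2 — Nomad, Prism shut down.
  Delta: +50 → 50 < 60
  Flux: +95 → 95 ≥ 90
Round 3 — Flux shuts down.
  Helix: +30 → 30 < 50
No further shutdowns.

no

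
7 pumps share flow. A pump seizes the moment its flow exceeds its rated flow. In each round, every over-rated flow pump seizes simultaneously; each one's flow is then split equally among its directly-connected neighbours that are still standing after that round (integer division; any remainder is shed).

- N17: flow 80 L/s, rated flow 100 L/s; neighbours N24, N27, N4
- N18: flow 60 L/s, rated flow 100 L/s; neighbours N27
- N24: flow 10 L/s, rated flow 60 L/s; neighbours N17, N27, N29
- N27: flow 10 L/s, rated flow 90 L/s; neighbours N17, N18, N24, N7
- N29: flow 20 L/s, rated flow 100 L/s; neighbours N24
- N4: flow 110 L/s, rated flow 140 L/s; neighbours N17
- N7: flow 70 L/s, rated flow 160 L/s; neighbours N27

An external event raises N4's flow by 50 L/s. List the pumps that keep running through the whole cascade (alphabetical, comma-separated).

Round 1 — N4 at 160 > 140. N4 seizes.
  N4 sheds 160 L/s to N17: 160 each.
    N17: 80+160 = 240 > 100
Round 2 — N17 seizes.
  N17 sheds 240 L/s to N24, N27: 120 each.
    N24: 10+120 = 130 > 60
    N27: 10+120 = 130 > 90
Round 3 — N24, N27 seize.
  N24 sheds 130 L/s to N29: 130 each.
    N29: 20+130 = 150 > 100
  N27 sheds 130 L/s to N18, N7: 65 each.
    N18: 60+65 = 125 > 100
    N7: 70+65 = 135 ≤ 160
Round 4 — N18, N29 seize.
  N18 sheds 125 L/s: no online neighbours, lost.
  N29 sheds 150 L/s: no online neighbours, lost.
No further seizures.

N7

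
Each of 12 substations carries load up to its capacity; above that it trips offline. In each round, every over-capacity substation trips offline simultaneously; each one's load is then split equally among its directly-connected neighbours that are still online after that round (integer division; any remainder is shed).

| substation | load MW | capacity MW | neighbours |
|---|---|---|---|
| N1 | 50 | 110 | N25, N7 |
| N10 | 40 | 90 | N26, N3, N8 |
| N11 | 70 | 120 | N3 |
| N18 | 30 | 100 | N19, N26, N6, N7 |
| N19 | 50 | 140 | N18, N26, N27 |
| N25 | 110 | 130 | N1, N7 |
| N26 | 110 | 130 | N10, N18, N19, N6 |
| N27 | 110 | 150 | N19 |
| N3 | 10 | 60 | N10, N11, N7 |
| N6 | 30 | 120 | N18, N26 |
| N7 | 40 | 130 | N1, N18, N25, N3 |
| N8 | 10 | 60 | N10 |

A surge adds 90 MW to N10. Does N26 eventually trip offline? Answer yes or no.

Round 1 — N10 at 130 > 90. N10 trips offline.
  N10 sheds 130 MW to N26, N3, N8: 43 each (1 lost).
    N26: 110+43 = 153 > 130
    N3: 10+43 = 53 ≤ 60
    N8: 10+43 = 53 ≤ 60
Round 2 — N26 trips offline.
  N26 sheds 153 MW to N18, N19, N6: 51 each.
    N18: 30+51 = 81 ≤ 100
    N19: 50+51 = 101 ≤ 140
    N6: 30+51 = 81 ≤ 120
No further trips.

yes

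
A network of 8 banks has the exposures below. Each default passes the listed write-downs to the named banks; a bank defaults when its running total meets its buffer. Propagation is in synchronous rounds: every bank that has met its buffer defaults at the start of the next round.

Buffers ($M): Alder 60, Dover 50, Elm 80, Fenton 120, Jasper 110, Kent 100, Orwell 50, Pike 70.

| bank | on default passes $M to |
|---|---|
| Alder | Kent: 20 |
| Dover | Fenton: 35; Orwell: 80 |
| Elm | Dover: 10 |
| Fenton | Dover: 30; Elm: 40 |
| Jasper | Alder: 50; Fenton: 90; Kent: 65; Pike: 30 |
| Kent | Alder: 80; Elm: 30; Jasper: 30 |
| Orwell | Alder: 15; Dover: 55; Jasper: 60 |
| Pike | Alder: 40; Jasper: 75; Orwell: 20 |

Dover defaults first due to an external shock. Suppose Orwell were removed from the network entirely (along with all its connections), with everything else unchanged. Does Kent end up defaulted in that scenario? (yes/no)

no

With Orwell removed:
Round 1 — Dover defaults (initial).
  Fenton: +35 → 35 < 120
No further defaults.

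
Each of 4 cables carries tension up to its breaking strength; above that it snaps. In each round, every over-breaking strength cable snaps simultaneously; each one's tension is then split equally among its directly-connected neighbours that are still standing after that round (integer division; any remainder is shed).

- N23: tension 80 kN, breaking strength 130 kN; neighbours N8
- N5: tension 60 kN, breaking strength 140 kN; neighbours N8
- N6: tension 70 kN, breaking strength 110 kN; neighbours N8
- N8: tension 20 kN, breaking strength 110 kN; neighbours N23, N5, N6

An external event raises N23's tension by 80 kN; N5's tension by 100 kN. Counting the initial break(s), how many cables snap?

Round 1 — N23 at 160 > 130; N5 at 160 > 140. N23, N5 snap.
  N23 sheds 160 kN to N8: 160 each.
    N8: 20+160 = 180 > 110
  N5 sheds 160 kN to N8: 160 each.
    N8: 180+160 = 340 > 110
Round 2 — N8 snaps.
  N8 sheds 340 kN to N6: 340 each.
    N6: 70+340 = 410 > 110
Round 3 — N6 snaps.
  N6 sheds 410 kN: no online neighbours, lost.
No further breaks.

4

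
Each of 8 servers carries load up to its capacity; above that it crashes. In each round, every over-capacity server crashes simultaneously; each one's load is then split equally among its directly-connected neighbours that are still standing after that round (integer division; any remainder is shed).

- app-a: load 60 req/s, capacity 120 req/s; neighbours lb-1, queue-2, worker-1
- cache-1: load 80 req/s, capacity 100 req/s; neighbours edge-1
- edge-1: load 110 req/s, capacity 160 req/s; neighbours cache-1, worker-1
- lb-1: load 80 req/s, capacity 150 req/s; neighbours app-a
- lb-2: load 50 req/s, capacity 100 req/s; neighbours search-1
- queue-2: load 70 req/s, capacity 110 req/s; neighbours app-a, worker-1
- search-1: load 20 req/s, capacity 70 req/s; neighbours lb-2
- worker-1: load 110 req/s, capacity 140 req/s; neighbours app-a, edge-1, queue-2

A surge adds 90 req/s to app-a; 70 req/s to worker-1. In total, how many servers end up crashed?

6

Round 1 — app-a at 150 > 120; worker-1 at 180 > 140. app-a, worker-1 crash.
  app-a sheds 150 req/s to lb-1, queue-2: 75 each.
    lb-1: 80+75 = 155 > 150
    queue-2: 70+75 = 145 > 110
  worker-1 sheds 180 req/s to edge-1, queue-2: 90 each.
    edge-1: 110+90 = 200 > 160
    queue-2: 145+90 = 235 > 110
Round 2 — edge-1, lb-1, queue-2 crash.
  edge-1 sheds 200 req/s to cache-1: 200 each.
    cache-1: 80+200 = 280 > 100
  lb-1 sheds 155 req/s: no online neighbours, lost.
  queue-2 sheds 235 req/s: no online neighbours, lost.
Round 3 — cache-1 crashes.
  cache-1 sheds 280 req/s: no online neighbours, lost.
No further crashes.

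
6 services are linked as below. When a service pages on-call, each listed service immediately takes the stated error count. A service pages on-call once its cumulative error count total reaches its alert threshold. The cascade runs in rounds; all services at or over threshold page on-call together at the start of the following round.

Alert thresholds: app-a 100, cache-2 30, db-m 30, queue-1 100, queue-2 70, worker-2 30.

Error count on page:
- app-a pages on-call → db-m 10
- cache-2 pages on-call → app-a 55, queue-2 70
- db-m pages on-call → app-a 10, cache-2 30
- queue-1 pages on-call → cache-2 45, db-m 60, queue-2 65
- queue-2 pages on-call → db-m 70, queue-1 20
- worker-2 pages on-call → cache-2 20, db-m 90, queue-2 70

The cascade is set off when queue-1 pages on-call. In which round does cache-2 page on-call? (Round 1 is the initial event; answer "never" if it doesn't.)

Round 1 — queue-1 pages on-call (initial).
  cache-2: +45 → 45 ≥ 30
  db-m: +60 → 60 ≥ 30
  queue-2: +65 → 65 < 70
Round 2 — cache-2, db-m page on-call.
  app-a: +55+10 → 65 < 100
  queue-2: +70 → 135 ≥ 70
Round 3 — queue-2 pages on-call.
No further pages.

2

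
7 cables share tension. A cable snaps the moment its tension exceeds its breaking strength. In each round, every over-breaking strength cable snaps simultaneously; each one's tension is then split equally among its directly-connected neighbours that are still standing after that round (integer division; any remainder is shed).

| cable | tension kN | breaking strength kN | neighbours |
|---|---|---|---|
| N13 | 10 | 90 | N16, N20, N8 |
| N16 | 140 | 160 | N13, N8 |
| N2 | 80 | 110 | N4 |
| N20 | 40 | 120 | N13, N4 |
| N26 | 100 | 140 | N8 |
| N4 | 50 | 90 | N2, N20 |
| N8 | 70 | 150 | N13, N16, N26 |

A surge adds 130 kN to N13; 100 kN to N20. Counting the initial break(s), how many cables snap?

Round 1 — N13 at 140 > 90; N20 at 140 > 120. N13, N20 snap.
  N13 sheds 140 kN to N16, N8: 70 each.
    N16: 140+70 = 210 > 160
    N8: 70+70 = 140 ≤ 150
  N20 sheds 140 kN to N4: 140 each.
    N4: 50+140 = 190 > 90
Round 2 — N16, N4 snap.
  N16 sheds 210 kN to N8: 210 each.
    N8: 140+210 = 350 > 150
  N4 sheds 190 kN to N2: 190 each.
    N2: 80+190 = 270 > 110
Round 3 — N2, N8 snap.
  N2 sheds 270 kN: no online neighbours, lost.
  N8 sheds 350 kN to N26: 350 each.
    N26: 100+350 = 450 > 140
Round 4 — N26 snaps.
  N26 sheds 450 kN: no online neighbours, lost.
No further breaks.

7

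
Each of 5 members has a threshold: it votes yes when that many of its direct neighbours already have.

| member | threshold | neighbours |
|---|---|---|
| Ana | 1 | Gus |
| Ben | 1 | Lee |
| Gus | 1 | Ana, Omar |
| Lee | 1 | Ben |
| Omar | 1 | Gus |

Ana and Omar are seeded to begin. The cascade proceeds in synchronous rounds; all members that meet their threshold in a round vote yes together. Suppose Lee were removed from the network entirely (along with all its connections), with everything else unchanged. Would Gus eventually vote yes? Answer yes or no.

yes

With Lee removed:
Round 1 — Ana, Omar vote yes (initial).
Round 2 — checking thresholds:
  Gus: 2 of 2 neighbours ≥ 1, votes yes.
Round 3 — no new yes votes; cascade stops.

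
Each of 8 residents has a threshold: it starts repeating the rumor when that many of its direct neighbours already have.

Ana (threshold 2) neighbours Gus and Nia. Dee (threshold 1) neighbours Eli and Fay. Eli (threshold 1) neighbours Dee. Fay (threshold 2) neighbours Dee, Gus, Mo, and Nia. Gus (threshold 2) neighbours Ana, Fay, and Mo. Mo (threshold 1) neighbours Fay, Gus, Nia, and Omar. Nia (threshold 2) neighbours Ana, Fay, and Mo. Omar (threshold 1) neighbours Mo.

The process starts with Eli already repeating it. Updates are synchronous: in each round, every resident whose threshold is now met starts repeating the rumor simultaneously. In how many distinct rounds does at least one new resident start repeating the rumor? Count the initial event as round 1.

Round 1 — Eli starts repeating the rumor (initial).
Round 2 — checking thresholds:
  Dee: 1 of 2 neighbours ≥ 1, starts repeating the rumor.
Round 3 — no new spreads; cascade stops.

2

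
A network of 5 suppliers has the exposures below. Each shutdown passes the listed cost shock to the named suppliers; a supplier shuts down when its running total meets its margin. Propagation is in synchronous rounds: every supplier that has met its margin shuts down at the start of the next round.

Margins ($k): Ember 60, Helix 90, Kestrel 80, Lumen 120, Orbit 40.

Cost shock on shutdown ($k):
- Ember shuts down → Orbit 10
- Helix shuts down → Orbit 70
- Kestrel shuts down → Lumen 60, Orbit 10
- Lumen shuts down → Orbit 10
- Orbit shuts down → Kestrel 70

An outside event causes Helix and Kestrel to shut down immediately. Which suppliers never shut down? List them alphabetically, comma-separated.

Round 1 — Helix, Kestrel shut down (initial).
  Lumen: +60 → 60 < 120
  Orbit: +70+10 → 80 ≥ 40
Round 2 — Orbit shuts down.
No further shutdowns.

Ember, Lumen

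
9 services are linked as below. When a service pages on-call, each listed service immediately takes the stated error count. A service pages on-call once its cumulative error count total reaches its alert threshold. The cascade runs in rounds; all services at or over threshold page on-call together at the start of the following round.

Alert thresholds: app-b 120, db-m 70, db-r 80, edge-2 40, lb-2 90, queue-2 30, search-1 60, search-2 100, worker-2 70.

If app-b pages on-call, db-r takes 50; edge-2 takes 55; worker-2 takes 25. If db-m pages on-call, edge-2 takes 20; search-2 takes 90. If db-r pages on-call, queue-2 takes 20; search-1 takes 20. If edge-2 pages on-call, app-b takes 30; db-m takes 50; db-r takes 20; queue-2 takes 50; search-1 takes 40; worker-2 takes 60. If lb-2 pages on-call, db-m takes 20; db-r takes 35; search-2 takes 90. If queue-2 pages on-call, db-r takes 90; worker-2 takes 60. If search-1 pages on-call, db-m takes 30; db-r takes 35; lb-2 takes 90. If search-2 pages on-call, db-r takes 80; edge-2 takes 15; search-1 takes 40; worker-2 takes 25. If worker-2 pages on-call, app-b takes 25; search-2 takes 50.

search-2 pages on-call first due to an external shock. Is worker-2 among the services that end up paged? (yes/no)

Round 1 — search-2 pages on-call (initial).
  db-r: +80 → 80 ≥ 80
  edge-2: +15 → 15 < 40
  search-1: +40 → 40 < 60
  worker-2: +25 → 25 < 70
Round 2 — db-r pages on-call.
  queue-2: +20 → 20 < 30
  search-1: +20 → 60 ≥ 60
Round 3 — search-1 pages on-call.
  db-m: +30 → 30 < 70
  lb-2: +90 → 90 ≥ 90
Round 4 — lb-2 pages on-call.
  db-m: +20 → 50 < 70
No further pages.

no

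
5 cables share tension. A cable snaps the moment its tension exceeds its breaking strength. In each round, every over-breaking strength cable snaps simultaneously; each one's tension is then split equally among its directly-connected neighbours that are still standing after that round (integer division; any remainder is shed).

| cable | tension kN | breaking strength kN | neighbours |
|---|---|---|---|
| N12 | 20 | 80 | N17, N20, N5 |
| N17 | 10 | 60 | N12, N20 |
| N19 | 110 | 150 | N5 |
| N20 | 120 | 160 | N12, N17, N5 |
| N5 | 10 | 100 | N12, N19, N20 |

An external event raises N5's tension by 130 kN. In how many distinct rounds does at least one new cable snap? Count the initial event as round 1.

Round 1 — N5 at 140 > 100. N5 snaps.
  N5 sheds 140 kN to N12, N19, N20: 46 each (2 lost).
    N12: 20+46 = 66 ≤ 80
    N19: 110+46 = 156 > 150
    N20: 120+46 = 166 > 160
Round 2 — N19, N20 snap.
  N19 sheds 156 kN: no online neighbours, lost.
  N20 sheds 166 kN to N12, N17: 83 each.
    N12: 66+83 = 149 > 80
    N17: 10+83 = 93 > 60
Round 3 — N12, N17 snap.
  N12 sheds 149 kN: no online neighbours, lost.
  N17 sheds 93 kN: no online neighbours, lost.
No further breaks.

3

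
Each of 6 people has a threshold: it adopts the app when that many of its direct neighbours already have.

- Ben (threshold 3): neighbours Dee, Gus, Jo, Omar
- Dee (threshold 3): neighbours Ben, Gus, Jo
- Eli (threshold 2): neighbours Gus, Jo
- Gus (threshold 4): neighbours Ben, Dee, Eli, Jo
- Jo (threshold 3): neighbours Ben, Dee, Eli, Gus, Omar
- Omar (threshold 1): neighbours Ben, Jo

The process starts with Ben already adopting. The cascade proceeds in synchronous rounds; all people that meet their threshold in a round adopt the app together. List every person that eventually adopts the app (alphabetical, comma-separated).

Ben, Omar

Round 1 — Ben adopts the app (initial).
Round 2 — checking thresholds:
  Dee: 1 of 3 neighbours < 3, below threshold.
  Gus: 1 of 4 neighbours < 4, below threshold.
  Jo: 1 of 5 neighbours < 3, below threshold.
  Omar: 1 of 2 neighbours ≥ 1, adopts the app.
Round 3 — no new adoptions; cascade stops.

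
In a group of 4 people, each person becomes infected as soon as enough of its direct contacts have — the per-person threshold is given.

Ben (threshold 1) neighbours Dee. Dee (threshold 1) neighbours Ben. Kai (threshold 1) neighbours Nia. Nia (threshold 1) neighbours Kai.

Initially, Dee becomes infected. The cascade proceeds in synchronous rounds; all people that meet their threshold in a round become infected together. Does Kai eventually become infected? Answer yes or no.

Round 1 — Dee becomes infected (initial).
Round 2 — checking thresholds:
  Ben: 1 of 1 neighbours ≥ 1, becomes infected.
Round 3 — no new infections; cascade stops.

no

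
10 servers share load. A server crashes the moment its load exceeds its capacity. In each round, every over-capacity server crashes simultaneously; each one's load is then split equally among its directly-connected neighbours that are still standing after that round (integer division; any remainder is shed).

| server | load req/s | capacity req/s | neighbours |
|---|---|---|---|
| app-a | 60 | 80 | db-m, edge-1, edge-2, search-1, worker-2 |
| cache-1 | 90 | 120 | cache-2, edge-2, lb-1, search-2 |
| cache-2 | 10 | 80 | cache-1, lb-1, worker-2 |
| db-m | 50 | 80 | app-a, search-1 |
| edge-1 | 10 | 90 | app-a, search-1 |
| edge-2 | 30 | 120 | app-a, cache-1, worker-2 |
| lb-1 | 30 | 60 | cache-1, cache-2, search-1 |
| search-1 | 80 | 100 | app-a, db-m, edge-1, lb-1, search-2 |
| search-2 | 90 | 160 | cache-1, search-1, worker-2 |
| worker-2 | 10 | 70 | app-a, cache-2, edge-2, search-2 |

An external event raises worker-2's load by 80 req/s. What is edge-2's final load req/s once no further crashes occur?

72

Round 1 — worker-2 at 90 > 70. worker-2 crashes.
  worker-2 sheds 90 req/s to app-a, cache-2, edge-2, search-2: 22 each (2 lost).
    app-a: 60+22 = 82 > 80
    cache-2: 10+22 = 32 ≤ 80
    edge-2: 30+22 = 52 ≤ 120
    search-2: 90+22 = 112 ≤ 160
Round 2 — app-a crashes.
  app-a sheds 82 req/s to db-m, edge-1, edge-2, search-1: 20 each (2 lost).
    db-m: 50+20 = 70 ≤ 80
    edge-1: 10+20 = 30 ≤ 90
    edge-2: 52+20 = 72 ≤ 120
    search-1: 80+20 = 100 ≤ 100
No further crashes.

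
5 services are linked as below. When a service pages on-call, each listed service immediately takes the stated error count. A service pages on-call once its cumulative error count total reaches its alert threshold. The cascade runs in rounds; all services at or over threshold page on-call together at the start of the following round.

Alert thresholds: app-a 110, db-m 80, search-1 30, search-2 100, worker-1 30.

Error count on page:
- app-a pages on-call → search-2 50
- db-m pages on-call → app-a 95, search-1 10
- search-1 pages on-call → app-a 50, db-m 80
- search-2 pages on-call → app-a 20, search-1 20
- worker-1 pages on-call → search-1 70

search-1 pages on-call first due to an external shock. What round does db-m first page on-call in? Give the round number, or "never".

Round 1 — search-1 pages on-call (initial).
  app-a: +50 → 50 < 110
  db-m: +80 → 80 ≥ 80
Round 2 — db-m pages on-call.
  app-a: +95 → 145 ≥ 110
Round 3 — app-a pages on-call.
  search-2: +50 → 50 < 100
No further pages.

2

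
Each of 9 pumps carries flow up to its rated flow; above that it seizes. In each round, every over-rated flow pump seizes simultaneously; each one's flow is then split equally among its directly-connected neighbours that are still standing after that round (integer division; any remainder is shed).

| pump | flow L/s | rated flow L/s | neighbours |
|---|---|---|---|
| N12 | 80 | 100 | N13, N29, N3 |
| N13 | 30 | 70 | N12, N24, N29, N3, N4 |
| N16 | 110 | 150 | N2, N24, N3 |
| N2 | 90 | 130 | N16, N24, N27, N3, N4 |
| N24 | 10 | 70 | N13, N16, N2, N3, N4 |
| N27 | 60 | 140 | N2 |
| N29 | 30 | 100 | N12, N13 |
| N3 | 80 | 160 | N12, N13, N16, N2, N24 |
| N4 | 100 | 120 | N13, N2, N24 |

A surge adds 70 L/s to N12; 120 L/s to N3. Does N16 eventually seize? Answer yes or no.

yes

Round 1 — N12 at 150 > 100; N3 at 200 > 160. N12, N3 seize.
  N12 sheds 150 L/s to N13, N29: 75 each.
    N13: 30+75 = 105 > 70
    N29: 30+75 = 105 > 100
  N3 sheds 200 L/s to N13, N16, N2, N24: 50 each.
    N13: 105+50 = 155 > 70
    N16: 110+50 = 160 > 150
    N2: 90+50 = 140 > 130
    N24: 10+50 = 60 ≤ 70
Round 2 — N13, N16, N2, N29 seize.
  N13 sheds 155 L/s to N24, N4: 77 each (1 lost).
    N24: 60+77 = 137 > 70
    N4: 100+77 = 177 > 120
  N16 sheds 160 L/s to N24: 160 each.
    N24: 137+160 = 297 > 70
  N2 sheds 140 L/s to N24, N27, N4: 46 each (2 lost).
    N24: 297+46 = 343 > 70
    N27: 60+46 = 106 ≤ 140
    N4: 177+46 = 223 > 120
  N29 sheds 105 L/s: no online neighbours, lost.
Round 3 — N24, N4 seize.
  N24 sheds 343 L/s: no online neighbours, lost.
  N4 sheds 223 L/s: no online neighbours, lost.
No further seizures.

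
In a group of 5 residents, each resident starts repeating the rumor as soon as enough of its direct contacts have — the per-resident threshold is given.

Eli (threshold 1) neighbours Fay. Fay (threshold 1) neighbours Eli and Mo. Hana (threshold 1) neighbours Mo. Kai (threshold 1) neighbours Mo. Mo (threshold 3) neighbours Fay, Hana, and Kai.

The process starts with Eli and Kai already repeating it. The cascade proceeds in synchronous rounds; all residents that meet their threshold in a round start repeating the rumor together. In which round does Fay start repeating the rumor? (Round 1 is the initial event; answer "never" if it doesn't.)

Round 1 — Eli, Kai start repeating the rumor (initial).
Round 2 — checking thresholds:
  Fay: 1 of 2 neighbours ≥ 1, starts repeating the rumor.
  Mo: 1 of 3 neighbours < 3, not yet.
Round 3 — no new spreads; cascade stops.

2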